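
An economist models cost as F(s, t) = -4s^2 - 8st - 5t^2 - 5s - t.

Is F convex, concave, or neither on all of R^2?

concave

F is quadratic, so its Hessian is the constant matrix H = [[-8, -8], [-8, -10]].
det(H) = 16, tr(H) = -18.
det(H) > 0 and tr(H) < 0, so H is negative definite everywhere: concave.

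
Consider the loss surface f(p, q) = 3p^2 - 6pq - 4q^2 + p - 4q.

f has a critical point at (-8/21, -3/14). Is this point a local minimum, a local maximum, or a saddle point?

The Hessian of f is constant: H = [[6, -6], [-6, -8]].
det(H) = 6·(-8) − (-6)² = -84.
Since det(H) < 0, H is indefinite and the critical point is a saddle point.

saddle point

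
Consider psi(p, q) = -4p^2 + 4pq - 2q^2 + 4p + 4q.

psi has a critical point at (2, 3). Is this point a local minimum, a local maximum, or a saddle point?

local maximum

The Hessian of psi is constant: H = [[-8, 4], [4, -4]].
det(H) = (-8)·(-4) − 4² = 16.
det(H) > 0 and tr(H) = -12 < 0, so H is negative definite and the point is a local maximum.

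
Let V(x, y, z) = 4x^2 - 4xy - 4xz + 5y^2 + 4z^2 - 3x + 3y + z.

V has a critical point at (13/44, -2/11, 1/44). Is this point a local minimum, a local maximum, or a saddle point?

The Hessian is constant: H = [[8, -4, -4], [-4, 10, 0], [-4, 0, 8]].
Leading principal minors: Δ₁ = 8, Δ₂ = 64, Δ₃ = 352.
All leading minors are positive, so H is positive definite: a local minimum.

local minimum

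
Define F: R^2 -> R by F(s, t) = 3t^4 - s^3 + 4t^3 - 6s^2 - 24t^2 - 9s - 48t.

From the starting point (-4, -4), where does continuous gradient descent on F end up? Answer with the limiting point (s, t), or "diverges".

F is separable, so gradient descent decouples: s follows -∂F/∂s, t follows -∂F/∂t.
∂F/∂s = -3(s + 1)(s + 3); at s=-4 this is -9, so s increases.
∂F/∂t = 12(t - 2)(t + 1)(t + 2); at t=-4 this is -432, so t increases.
s converges to its nearest critical value -3 (a local min of the s-part); t converges to -2. The iterate converges to (-3, -2).

(-3, -2)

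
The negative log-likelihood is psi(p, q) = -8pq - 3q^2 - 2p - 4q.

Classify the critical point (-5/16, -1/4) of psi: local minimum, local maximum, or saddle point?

saddle point

The Hessian of psi is constant: H = [[0, -8], [-8, -6]].
det(H) = 0·(-6) − (-8)² = -64.
Since det(H) < 0, H is indefinite and the critical point is a saddle point.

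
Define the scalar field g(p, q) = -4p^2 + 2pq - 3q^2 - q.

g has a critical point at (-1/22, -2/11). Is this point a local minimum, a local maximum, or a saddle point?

local maximum

The Hessian of g is constant: H = [[-8, 2], [2, -6]].
det(H) = (-8)·(-6) − 2² = 44.
det(H) > 0 and tr(H) = -14 < 0, so H is negative definite and the point is a local maximum.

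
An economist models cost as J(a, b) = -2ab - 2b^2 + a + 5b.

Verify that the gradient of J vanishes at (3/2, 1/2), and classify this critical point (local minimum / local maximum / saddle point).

∇J = (-2b + 1, -2a - 4b + 5); substituting (3/2, 1/2) gives ∇J = (0, 0), so (3/2, 1/2) is indeed a critical point.
The Hessian of J is constant: H = [[0, -2], [-2, -4]].
det(H) = 0·(-4) − (-2)² = -4.
Since det(H) < 0, H is indefinite and the critical point is a saddle point.

saddle point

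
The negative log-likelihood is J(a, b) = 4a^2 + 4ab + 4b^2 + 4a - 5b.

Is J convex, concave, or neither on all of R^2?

convex

J is quadratic, so its Hessian is the constant matrix H = [[8, 4], [4, 8]].
det(H) = 48, tr(H) = 16.
det(H) > 0 and tr(H) > 0, so H is positive definite everywhere: convex.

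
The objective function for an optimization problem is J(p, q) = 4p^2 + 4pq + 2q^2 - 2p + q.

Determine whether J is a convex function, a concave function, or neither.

J is quadratic, so its Hessian is the constant matrix H = [[8, 4], [4, 4]].
det(H) = 16, tr(H) = 12.
det(H) > 0 and tr(H) > 0, so H is positive definite everywhere: convex.

convex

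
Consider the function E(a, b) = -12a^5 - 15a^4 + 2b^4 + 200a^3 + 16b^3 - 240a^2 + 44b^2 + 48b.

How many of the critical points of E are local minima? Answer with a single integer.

E separates as a function of a plus a function of b, so ∇E=0 decouples.
∂E/∂a = -60a(a - 2)(a - 1)(a + 4) = 0 at a ∈ {-4, 0, 1, 2}; ∂E/∂b = 8(b + 1)(b + 2)(b + 3) = 0 at b ∈ {-3, -2, -1}.
The Hessian is diagonal: diag(E_aa, E_bb). Second derivatives: E_aa(-4)=7200, E_aa(0)=-480, E_aa(1)=300, E_aa(2)=-720; E_bb(-3)=16, E_bb(-2)=-8, E_bb(-1)=16.
Local minima occur where both diagonal entries positive: (-4, -3), (-4, -1), (1, -3), (1, -1). Count: 4.

4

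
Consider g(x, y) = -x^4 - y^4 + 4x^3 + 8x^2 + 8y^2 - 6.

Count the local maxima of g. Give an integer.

4

g separates as a function of x plus a function of y, so ∇g=0 decouples.
∂g/∂x = -4x(x - 4)(x + 1) = 0 at x ∈ {-1, 0, 4}; ∂g/∂y = -4y(y - 2)(y + 2) = 0 at y ∈ {-2, 0, 2}.
The Hessian is diagonal: diag(g_xx, g_yy). Second derivatives: g_xx(-1)=-20, g_xx(0)=16, g_xx(4)=-80; g_yy(-2)=-32, g_yy(0)=16, g_yy(2)=-32.
Local maxima occur where both diagonal entries negative: (-1, -2), (-1, 2), (4, -2), (4, 2). Count: 4.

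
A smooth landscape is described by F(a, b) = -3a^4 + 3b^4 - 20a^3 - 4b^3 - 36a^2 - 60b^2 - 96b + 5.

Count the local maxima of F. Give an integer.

2

F separates as a function of a plus a function of b, so ∇F=0 decouples.
∂F/∂a = -12a(a + 2)(a + 3) = 0 at a ∈ {-3, -2, 0}; ∂F/∂b = 12(b - 4)(b + 1)(b + 2) = 0 at b ∈ {-2, -1, 4}.
The Hessian is diagonal: diag(F_aa, F_bb). Second derivatives: F_aa(-3)=-36, F_aa(-2)=24, F_aa(0)=-72; F_bb(-2)=72, F_bb(-1)=-60, F_bb(4)=360.
Local maxima occur where both diagonal entries negative: (-3, -1), (0, -1). Count: 2.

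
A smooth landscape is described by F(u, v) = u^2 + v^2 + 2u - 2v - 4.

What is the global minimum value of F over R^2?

F(u,v) separates as P(u) + Q(v) − 4, so its minimum is min P + min Q − 4.
P'(u) = 2u + 2 vanishes at u ∈ {-1}; Q'(v) = 2v - 2 vanishes at v ∈ {1}.
Local minima of P (where P''>0): P(-1)=-1. Local minima of Q: Q(1)=-1.
So the global minimum of F is P(-1) + Q(1) − 4 = -1 − 1 − 4 = -6, attained at (-1, 1).

-6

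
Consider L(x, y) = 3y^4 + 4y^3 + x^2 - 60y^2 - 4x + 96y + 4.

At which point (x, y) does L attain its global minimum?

(2, -4)

L(x,y) separates as P(x) + Q(y) + 4, so its minimum is min P + min Q + 4.
P'(x) = 2x - 4 vanishes at x ∈ {2}; Q'(y) = 12(y - 2)(y - 1)(y + 4) vanishes at y ∈ {-4, 1, 2}.
Local minima of P (where P''>0): P(2)=-4. Local minima of Q: Q(-4)=-832, Q(2)=32.
So the global minimum of L is P(2) + Q(-4) + 4 = -4 − 832 + 4 = -832, attained at (2, -4).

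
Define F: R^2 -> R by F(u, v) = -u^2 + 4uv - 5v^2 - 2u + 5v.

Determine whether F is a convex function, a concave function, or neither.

F is quadratic, so its Hessian is the constant matrix H = [[-2, 4], [4, -10]].
det(H) = 4, tr(H) = -12.
det(H) > 0 and tr(H) < 0, so H is negative definite everywhere: concave.

concave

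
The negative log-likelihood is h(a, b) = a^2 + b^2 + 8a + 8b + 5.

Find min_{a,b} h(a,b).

h(a,b) separates as P(a) + Q(b) + 5, so its minimum is min P + min Q + 5.
P'(a) = 2a + 8 vanishes at a ∈ {-4}; Q'(b) = 2b + 8 vanishes at b ∈ {-4}.
Local minima of P (where P''>0): P(-4)=-16. Local minima of Q: Q(-4)=-16.
So the global minimum of h is P(-4) + Q(-4) + 5 = -16 − 16 + 5 = -27, attained at (-4, -4).

-27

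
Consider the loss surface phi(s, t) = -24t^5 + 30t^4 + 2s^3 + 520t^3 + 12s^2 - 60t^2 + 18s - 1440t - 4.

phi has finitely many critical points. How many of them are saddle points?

phi separates as a function of s plus a function of t, so ∇phi=0 decouples.
∂phi/∂s = 6(s + 1)(s + 3) = 0 at s ∈ {-3, -1}; ∂phi/∂t = -120(t - 4)(t - 1)(t + 1)(t + 3) = 0 at t ∈ {-3, -1, 1, 4}.
The Hessian is diagonal: diag(phi_ss, phi_tt). Second derivatives: phi_ss(-3)=-12, phi_ss(-1)=12; phi_tt(-3)=6720, phi_tt(-1)=-2400, phi_tt(1)=2880, phi_tt(4)=-12600.
Saddle points occur where the two diagonal entries have opposite signs: (-3, -3), (-3, 1), (-1, -1), (-1, 4). Count: 4.

4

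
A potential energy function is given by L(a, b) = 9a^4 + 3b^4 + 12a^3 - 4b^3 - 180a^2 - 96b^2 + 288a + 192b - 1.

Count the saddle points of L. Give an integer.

L separates as a function of a plus a function of b, so ∇L=0 decouples.
∂L/∂a = 36(a - 2)(a - 1)(a + 4) = 0 at a ∈ {-4, 1, 2}; ∂L/∂b = 12(b - 4)(b - 1)(b + 4) = 0 at b ∈ {-4, 1, 4}.
The Hessian is diagonal: diag(L_aa, L_bb). Second derivatives: L_aa(-4)=1080, L_aa(1)=-180, L_aa(2)=216; L_bb(-4)=480, L_bb(1)=-180, L_bb(4)=288.
Saddle points occur where the two diagonal entries have opposite signs: (-4, 1), (1, -4), (1, 4), (2, 1). Count: 4.

4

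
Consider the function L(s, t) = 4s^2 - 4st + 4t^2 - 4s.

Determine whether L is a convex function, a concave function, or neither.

L is quadratic, so its Hessian is the constant matrix H = [[8, -4], [-4, 8]].
det(H) = 48, tr(H) = 16.
det(H) > 0 and tr(H) > 0, so H is positive definite everywhere: convex.

convex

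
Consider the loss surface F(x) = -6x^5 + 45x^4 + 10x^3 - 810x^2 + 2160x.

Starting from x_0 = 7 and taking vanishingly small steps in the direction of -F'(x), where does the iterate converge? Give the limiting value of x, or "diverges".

diverges

F'(x) = -30(x - 4)(x - 3)(x - 2)(x + 3), so F'(7) = -18000.
Gradient descent moves in the -F' direction, i.e. x is increasing.
There is no critical point above x=7, and F' keeps the same sign, so the iterate runs off to +∞.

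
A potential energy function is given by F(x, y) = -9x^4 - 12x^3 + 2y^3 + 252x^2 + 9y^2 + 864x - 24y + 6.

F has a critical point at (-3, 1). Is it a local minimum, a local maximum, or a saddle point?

The mixed partial ∂²F/∂x∂y is 0, so the Hessian at any point is diag(F_xx, F_yy) = diag(36(-3x^2 - 2x + 14), 6(2y + 3)).
At (-3, 1): H = diag(-252, 30).
The eigenvalues have opposite signs, so H is indefinite: a saddle point.

saddle point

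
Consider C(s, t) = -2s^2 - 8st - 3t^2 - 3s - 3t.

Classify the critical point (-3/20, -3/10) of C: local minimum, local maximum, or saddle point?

The Hessian of C is constant: H = [[-4, -8], [-8, -6]].
det(H) = (-4)·(-6) − (-8)² = -40.
Since det(H) < 0, H is indefinite and the critical point is a saddle point.

saddle point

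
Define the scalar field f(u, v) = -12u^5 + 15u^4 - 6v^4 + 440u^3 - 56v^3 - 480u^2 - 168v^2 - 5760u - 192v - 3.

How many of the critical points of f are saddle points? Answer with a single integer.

f separates as a function of u plus a function of v, so ∇f=0 decouples.
∂f/∂u = -60(u - 4)(u - 3)(u + 2)(u + 4) = 0 at u ∈ {-4, -2, 3, 4}; ∂f/∂v = -24(v + 1)(v + 2)(v + 4) = 0 at v ∈ {-4, -2, -1}.
The Hessian is diagonal: diag(f_uu, f_vv). Second derivatives: f_uu(-4)=6720, f_uu(-2)=-3600, f_uu(3)=2100, f_uu(4)=-2880; f_vv(-4)=-144, f_vv(-2)=48, f_vv(-1)=-72.
Saddle points occur where the two diagonal entries have opposite signs: (-4, -4), (-4, -1), (-2, -2), (3, -4), (3, -1), (4, -2). Count: 6.

6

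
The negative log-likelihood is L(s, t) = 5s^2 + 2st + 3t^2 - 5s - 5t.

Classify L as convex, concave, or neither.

convex

L is quadratic, so its Hessian is the constant matrix H = [[10, 2], [2, 6]].
det(H) = 56, tr(H) = 16.
det(H) > 0 and tr(H) > 0, so H is positive definite everywhere: convex.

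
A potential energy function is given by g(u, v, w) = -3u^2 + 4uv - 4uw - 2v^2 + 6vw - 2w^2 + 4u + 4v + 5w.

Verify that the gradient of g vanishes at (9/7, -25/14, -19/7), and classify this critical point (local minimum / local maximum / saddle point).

∇g = (-6u + 4v - 4w + 4, 4u - 4v + 6w + 4, -4u + 6v - 4w + 5); substituting (9/7, -25/14, -19/7) gives ∇g = (0, 0, 0), so (9/7, -25/14, -19/7) is indeed a critical point.
The Hessian is constant: H = [[-6, 4, -4], [4, -4, 6], [-4, 6, -4]].
Leading principal minors: Δ₁ = -6, Δ₂ = 8, Δ₃ = 56.
The minors fit neither the all-positive nor the alternating-sign pattern, so H is indefinite: a saddle point.

saddle point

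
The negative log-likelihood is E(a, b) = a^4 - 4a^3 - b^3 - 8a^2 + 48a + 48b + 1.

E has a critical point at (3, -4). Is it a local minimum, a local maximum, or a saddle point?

The mixed partial ∂²E/∂a∂b is 0, so the Hessian at any point is diag(E_aa, E_bb) = diag(4(3a^2 - 6a - 4), -6b).
At (3, -4): H = diag(20, 24).
Both eigenvalues are positive, so H is positive definite: a local minimum.

local minimum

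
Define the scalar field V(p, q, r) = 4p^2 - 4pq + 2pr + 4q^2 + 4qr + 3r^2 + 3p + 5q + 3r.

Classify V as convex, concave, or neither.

convex

V is quadratic, so its Hessian is the constant matrix H = [[8, -4, 2], [-4, 8, 4], [2, 4, 6]].
Leading principal minors: 8, 48, 64.
All positive ⇒ H ≻ 0 ⇒ convex.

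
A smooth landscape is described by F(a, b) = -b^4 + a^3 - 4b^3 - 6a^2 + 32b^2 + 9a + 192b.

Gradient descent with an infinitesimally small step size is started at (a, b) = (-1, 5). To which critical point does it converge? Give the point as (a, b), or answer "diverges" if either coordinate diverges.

F is separable, so gradient descent decouples: a follows -∂F/∂a, b follows -∂F/∂b.
∂F/∂a = 3(a - 3)(a - 1); at a=-1 this is 24, so a decreases.
∂F/∂b = -4(b - 4)(b + 3)(b + 4); at b=5 this is -288, so b increases.
The a-coordinate has no critical point in that direction and runs off to infinity.

diverges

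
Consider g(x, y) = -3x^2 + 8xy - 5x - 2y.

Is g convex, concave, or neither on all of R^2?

neither

g is quadratic, so its Hessian is the constant matrix H = [[-6, 8], [8, 0]].
det(H) = -64, tr(H) = -6.
det(H) < 0, so H is indefinite: neither convex nor concave.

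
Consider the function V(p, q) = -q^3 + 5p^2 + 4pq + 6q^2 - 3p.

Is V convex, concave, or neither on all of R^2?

The term -q^3 is cubic, so the Hessian is not constant.
∂²V/∂q² = -6q + 12, which takes both signs as q varies (negative for sufficiently large q). A diagonal entry of the Hessian changing sign means the Hessian is neither positive- nor negative-semidefinite on all of R^2.

neither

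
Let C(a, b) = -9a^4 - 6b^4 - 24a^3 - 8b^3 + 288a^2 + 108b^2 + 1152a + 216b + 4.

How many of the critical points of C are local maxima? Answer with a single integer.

C separates as a function of a plus a function of b, so ∇C=0 decouples.
∂C/∂a = -36(a - 4)(a + 2)(a + 4) = 0 at a ∈ {-4, -2, 4}; ∂C/∂b = -24(b - 3)(b + 1)(b + 3) = 0 at b ∈ {-3, -1, 3}.
The Hessian is diagonal: diag(C_aa, C_bb). Second derivatives: C_aa(-4)=-576, C_aa(-2)=432, C_aa(4)=-1728; C_bb(-3)=-288, C_bb(-1)=192, C_bb(3)=-576.
Local maxima occur where both diagonal entries negative: (-4, -3), (-4, 3), (4, -3), (4, 3). Count: 4.

4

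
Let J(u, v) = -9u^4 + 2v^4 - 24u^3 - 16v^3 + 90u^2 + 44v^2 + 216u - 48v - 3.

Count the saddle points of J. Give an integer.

5

J separates as a function of u plus a function of v, so ∇J=0 decouples.
∂J/∂u = -36(u - 2)(u + 1)(u + 3) = 0 at u ∈ {-3, -1, 2}; ∂J/∂v = 8(v - 3)(v - 2)(v - 1) = 0 at v ∈ {1, 2, 3}.
The Hessian is diagonal: diag(J_uu, J_vv). Second derivatives: J_uu(-3)=-360, J_uu(-1)=216, J_uu(2)=-540; J_vv(1)=16, J_vv(2)=-8, J_vv(3)=16.
Saddle points occur where the two diagonal entries have opposite signs: (-3, 1), (-3, 3), (-1, 2), (2, 1), (2, 3). Count: 5.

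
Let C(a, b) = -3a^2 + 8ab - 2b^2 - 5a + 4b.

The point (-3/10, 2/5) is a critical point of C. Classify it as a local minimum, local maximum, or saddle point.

saddle point

The Hessian of C is constant: H = [[-6, 8], [8, -4]].
det(H) = (-6)·(-4) − 8² = -40.
Since det(H) < 0, H is indefinite and the critical point is a saddle point.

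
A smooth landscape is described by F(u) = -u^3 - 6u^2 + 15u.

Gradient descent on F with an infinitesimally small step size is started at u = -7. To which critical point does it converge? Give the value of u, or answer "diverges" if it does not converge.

F'(u) = -3(u - 1)(u + 5), so F'(-7) = -48.
Gradient descent moves in the -F' direction, i.e. u is increasing.
The nearest critical point in that direction is u = -5, where F'' = 18 > 0 (a local minimum). The iterate converges there.

-5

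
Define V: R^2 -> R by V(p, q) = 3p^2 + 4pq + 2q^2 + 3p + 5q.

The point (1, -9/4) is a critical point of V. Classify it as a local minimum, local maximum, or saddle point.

The Hessian of V is constant: H = [[6, 4], [4, 4]].
det(H) = 6·4 − 4² = 8.
det(H) > 0 and tr(H) = 10 > 0, so H is positive definite and the point is a local minimum.

local minimum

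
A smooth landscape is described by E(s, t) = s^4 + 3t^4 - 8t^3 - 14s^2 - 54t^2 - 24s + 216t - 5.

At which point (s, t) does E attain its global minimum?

E(s,t) separates as P(s) + Q(t) − 5, so its minimum is min P + min Q − 5.
P'(s) = 4(s - 3)(s + 1)(s + 2) vanishes at s ∈ {-2, -1, 3}; Q'(t) = 12(t - 3)(t - 2)(t + 3) vanishes at t ∈ {-3, 2, 3}.
Local minima of P (where P''>0): P(-2)=8, P(3)=-117. Local minima of Q: Q(-3)=-675, Q(3)=189.
So the global minimum of E is P(3) + Q(-3) − 5 = -117 − 675 − 5 = -797, attained at (3, -3).

(3, -3)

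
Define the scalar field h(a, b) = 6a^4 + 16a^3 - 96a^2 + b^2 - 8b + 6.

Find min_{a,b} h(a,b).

-1034

h(a,b) separates as P(a) + Q(b) + 6, so its minimum is min P + min Q + 6.
P'(a) = 24a(a - 2)(a + 4) vanishes at a ∈ {-4, 0, 2}; Q'(b) = 2b - 8 vanishes at b ∈ {4}.
Local minima of P (where P''>0): P(-4)=-1024, P(2)=-160. Local minima of Q: Q(4)=-16.
So the global minimum of h is P(-4) + Q(4) + 6 = -1024 − 16 + 6 = -1034, attained at (-4, 4).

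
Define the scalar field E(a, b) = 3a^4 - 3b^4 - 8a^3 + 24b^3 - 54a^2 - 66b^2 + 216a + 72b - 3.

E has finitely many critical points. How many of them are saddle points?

5

E separates as a function of a plus a function of b, so ∇E=0 decouples.
∂E/∂a = 12(a - 3)(a - 2)(a + 3) = 0 at a ∈ {-3, 2, 3}; ∂E/∂b = -12(b - 3)(b - 2)(b - 1) = 0 at b ∈ {1, 2, 3}.
The Hessian is diagonal: diag(E_aa, E_bb). Second derivatives: E_aa(-3)=360, E_aa(2)=-60, E_aa(3)=72; E_bb(1)=-24, E_bb(2)=12, E_bb(3)=-24.
Saddle points occur where the two diagonal entries have opposite signs: (-3, 1), (-3, 3), (2, 2), (3, 1), (3, 3). Count: 5.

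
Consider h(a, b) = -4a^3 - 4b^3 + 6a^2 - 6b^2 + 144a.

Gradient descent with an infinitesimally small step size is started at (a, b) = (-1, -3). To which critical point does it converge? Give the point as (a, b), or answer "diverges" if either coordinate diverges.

(-3, -1)

h is separable, so gradient descent decouples: a follows -∂h/∂a, b follows -∂h/∂b.
∂h/∂a = -12(a - 4)(a + 3); at a=-1 this is 120, so a decreases.
∂h/∂b = -12b(b + 1); at b=-3 this is -72, so b increases.
a converges to its nearest critical value -3 (a local min of the a-part); b converges to -1. The iterate converges to (-3, -1).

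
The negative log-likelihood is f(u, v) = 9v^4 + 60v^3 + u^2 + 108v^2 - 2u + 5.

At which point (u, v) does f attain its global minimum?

(1, 0)

f(u,v) separates as P(u) + Q(v) + 5, so its minimum is min P + min Q + 5.
P'(u) = 2u - 2 vanishes at u ∈ {1}; Q'(v) = 36v(v + 2)(v + 3) vanishes at v ∈ {-3, -2, 0}.
Local minima of P (where P''>0): P(1)=-1. Local minima of Q: Q(-3)=81, Q(0)=0.
So the global minimum of f is P(1) + Q(0) + 5 = -1 + 0 + 5 = 4, attained at (1, 0).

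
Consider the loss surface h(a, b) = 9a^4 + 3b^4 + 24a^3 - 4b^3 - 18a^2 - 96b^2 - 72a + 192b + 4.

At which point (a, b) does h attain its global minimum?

(1, -4)

h(a,b) separates as P(a) + Q(b) + 4, so its minimum is min P + min Q + 4.
P'(a) = 36(a - 1)(a + 1)(a + 2) vanishes at a ∈ {-2, -1, 1}; Q'(b) = 12(b - 4)(b - 1)(b + 4) vanishes at b ∈ {-4, 1, 4}.
Local minima of P (where P''>0): P(-2)=24, P(1)=-57. Local minima of Q: Q(-4)=-1280, Q(4)=-256.
So the global minimum of h is P(1) + Q(-4) + 4 = -57 − 1280 + 4 = -1333, attained at (1, -4).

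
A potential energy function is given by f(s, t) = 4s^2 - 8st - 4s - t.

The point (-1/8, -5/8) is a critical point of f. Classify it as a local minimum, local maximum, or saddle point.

saddle point

The Hessian of f is constant: H = [[8, -8], [-8, 0]].
det(H) = 8·0 − (-8)² = -64.
Since det(H) < 0, H is indefinite and the critical point is a saddle point.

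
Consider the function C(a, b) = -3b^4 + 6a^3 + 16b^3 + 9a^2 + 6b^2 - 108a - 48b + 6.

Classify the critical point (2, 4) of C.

saddle point

The mixed partial ∂²C/∂a∂b is 0, so the Hessian at any point is diag(C_aa, C_bb) = diag(18(2a + 1), 12(-3b^2 + 8b + 1)).
At (2, 4): H = diag(90, -180).
The eigenvalues have opposite signs, so H is indefinite: a saddle point.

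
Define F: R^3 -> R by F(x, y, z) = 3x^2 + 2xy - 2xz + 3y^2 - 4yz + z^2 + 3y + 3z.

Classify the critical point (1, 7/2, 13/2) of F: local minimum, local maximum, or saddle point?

The Hessian is constant: H = [[6, 2, -2], [2, 6, -4], [-2, -4, 2]].
Leading principal minors: Δ₁ = 6, Δ₂ = 32, Δ₃ = -24.
The minors fit neither the all-positive nor the alternating-sign pattern, so H is indefinite: a saddle point.

saddle point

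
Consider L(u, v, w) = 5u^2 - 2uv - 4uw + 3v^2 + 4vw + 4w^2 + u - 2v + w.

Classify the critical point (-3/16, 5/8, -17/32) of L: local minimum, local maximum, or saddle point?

local minimum

The Hessian is constant: H = [[10, -2, -4], [-2, 6, 4], [-4, 4, 8]].
Leading principal minors: Δ₁ = 10, Δ₂ = 56, Δ₃ = 256.
All leading minors are positive, so H is positive definite: a local minimum.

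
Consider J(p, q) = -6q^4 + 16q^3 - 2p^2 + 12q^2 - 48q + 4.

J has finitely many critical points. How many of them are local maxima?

2

J separates as a function of p plus a function of q, so ∇J=0 decouples.
∂J/∂p = -4p = 0 at p ∈ {0}; ∂J/∂q = -24(q - 2)(q - 1)(q + 1) = 0 at q ∈ {-1, 1, 2}.
The Hessian is diagonal: diag(J_pp, J_qq). Second derivatives: J_pp(0)=-4; J_qq(-1)=-144, J_qq(1)=48, J_qq(2)=-72.
Local maxima occur where both diagonal entries negative: (0, -1), (0, 2). Count: 2.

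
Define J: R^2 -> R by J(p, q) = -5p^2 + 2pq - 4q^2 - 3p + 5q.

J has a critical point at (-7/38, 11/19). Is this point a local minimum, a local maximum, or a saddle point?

local maximum

The Hessian of J is constant: H = [[-10, 2], [2, -8]].
det(H) = (-10)·(-8) − 2² = 76.
det(H) > 0 and tr(H) = -18 < 0, so H is negative definite and the point is a local maximum.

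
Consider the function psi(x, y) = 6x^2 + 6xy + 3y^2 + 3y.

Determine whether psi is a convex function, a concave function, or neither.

convex

psi is quadratic, so its Hessian is the constant matrix H = [[12, 6], [6, 6]].
det(H) = 36, tr(H) = 18.
det(H) > 0 and tr(H) > 0, so H is positive definite everywhere: convex.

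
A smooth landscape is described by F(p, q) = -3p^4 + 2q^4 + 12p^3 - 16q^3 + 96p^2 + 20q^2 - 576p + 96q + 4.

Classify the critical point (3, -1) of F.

The mixed partial ∂²F/∂p∂q is 0, so the Hessian at any point is diag(F_pp, F_qq) = diag(12(-3p^2 + 6p + 16), 8(3q^2 - 12q + 5)).
At (3, -1): H = diag(84, 160).
Both eigenvalues are positive, so H is positive definite: a local minimum.

local minimum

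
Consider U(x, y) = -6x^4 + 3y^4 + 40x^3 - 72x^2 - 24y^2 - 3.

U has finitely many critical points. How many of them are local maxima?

2

U separates as a function of x plus a function of y, so ∇U=0 decouples.
∂U/∂x = -24x(x - 3)(x - 2) = 0 at x ∈ {0, 2, 3}; ∂U/∂y = 12y(y - 2)(y + 2) = 0 at y ∈ {-2, 0, 2}.
The Hessian is diagonal: diag(U_xx, U_yy). Second derivatives: U_xx(0)=-144, U_xx(2)=48, U_xx(3)=-72; U_yy(-2)=96, U_yy(0)=-48, U_yy(2)=96.
Local maxima occur where both diagonal entries negative: (0, 0), (3, 0). Count: 2.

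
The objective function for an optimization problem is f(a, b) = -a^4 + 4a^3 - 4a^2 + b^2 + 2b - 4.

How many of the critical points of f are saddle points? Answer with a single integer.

2

f separates as a function of a plus a function of b, so ∇f=0 decouples.
∂f/∂a = -4a(a - 2)(a - 1) = 0 at a ∈ {0, 1, 2}; ∂f/∂b = 2(b + 1) = 0 at b ∈ {-1}.
The Hessian is diagonal: diag(f_aa, f_bb). Second derivatives: f_aa(0)=-8, f_aa(1)=4, f_aa(2)=-8; f_bb(-1)=2.
Saddle points occur where the two diagonal entries have opposite signs: (0, -1), (2, -1). Count: 2.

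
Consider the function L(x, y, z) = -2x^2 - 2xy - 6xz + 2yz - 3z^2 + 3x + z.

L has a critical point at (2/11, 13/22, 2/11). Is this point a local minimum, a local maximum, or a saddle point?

saddle point

The Hessian is constant: H = [[-4, -2, -6], [-2, 0, 2], [-6, 2, -6]].
Leading principal minors: Δ₁ = -4, Δ₂ = -4, Δ₃ = 88.
The minors fit neither the all-positive nor the alternating-sign pattern, so H is indefinite: a saddle point.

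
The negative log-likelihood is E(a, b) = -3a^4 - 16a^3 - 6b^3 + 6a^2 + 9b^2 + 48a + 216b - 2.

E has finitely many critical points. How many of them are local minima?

E separates as a function of a plus a function of b, so ∇E=0 decouples.
∂E/∂a = -12(a - 1)(a + 1)(a + 4) = 0 at a ∈ {-4, -1, 1}; ∂E/∂b = -18(b - 4)(b + 3) = 0 at b ∈ {-3, 4}.
The Hessian is diagonal: diag(E_aa, E_bb). Second derivatives: E_aa(-4)=-180, E_aa(-1)=72, E_aa(1)=-120; E_bb(-3)=126, E_bb(4)=-126.
Local minima occur where both diagonal entries positive: (-1, -3). Count: 1.

1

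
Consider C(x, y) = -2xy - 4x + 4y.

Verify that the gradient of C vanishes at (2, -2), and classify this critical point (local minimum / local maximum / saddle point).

∇C = (-2y - 4, -2x + 4); substituting (2, -2) gives ∇C = (0, 0), so (2, -2) is indeed a critical point.
The Hessian of C is constant: H = [[0, -2], [-2, 0]].
det(H) = 0·0 − (-2)² = -4.
Since det(H) < 0, H is indefinite and the critical point is a saddle point.

saddle point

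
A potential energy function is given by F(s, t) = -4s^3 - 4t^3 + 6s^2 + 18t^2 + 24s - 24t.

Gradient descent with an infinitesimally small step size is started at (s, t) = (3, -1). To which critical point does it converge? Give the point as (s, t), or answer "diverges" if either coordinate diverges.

diverges

F is separable, so gradient descent decouples: s follows -∂F/∂s, t follows -∂F/∂t.
∂F/∂s = -12(s - 2)(s + 1); at s=3 this is -48, so s increases.
∂F/∂t = -12(t - 2)(t - 1); at t=-1 this is -72, so t increases.
The s-coordinate has no critical point in that direction and runs off to infinity.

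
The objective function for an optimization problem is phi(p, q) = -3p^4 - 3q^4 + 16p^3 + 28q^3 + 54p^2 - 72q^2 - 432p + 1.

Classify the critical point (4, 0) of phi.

local maximum

The mixed partial ∂²phi/∂p∂q is 0, so the Hessian at any point is diag(phi_pp, phi_qq) = diag(12(-3p^2 + 8p + 9), 12(-3q^2 + 14q - 12)).
At (4, 0): H = diag(-84, -144).
Both eigenvalues are negative, so H is negative definite: a local maximum.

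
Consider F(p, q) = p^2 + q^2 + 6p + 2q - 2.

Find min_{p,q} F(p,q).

F(p,q) separates as A(p) + B(q) − 2, so its minimum is min A + min B − 2.
A'(p) = 2p + 6 vanishes at p ∈ {-3}; B'(q) = 2q + 2 vanishes at q ∈ {-1}.
Local minima of A (where A''>0): A(-3)=-9. Local minima of B: B(-1)=-1.
So the global minimum of F is A(-3) + B(-1) − 2 = -9 − 1 − 2 = -12, attained at (-3, -1).

-12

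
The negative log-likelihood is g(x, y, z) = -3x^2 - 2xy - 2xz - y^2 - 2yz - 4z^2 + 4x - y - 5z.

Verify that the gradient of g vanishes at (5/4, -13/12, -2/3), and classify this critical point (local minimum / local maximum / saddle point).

∇g = (-6x - 2y - 2z + 4, -2x - 2y - 2z - 1, -2x - 2y - 8z - 5); substituting (5/4, -13/12, -2/3) gives ∇g = (0, 0, 0), so (5/4, -13/12, -2/3) is indeed a critical point.
The Hessian is constant: H = [[-6, -2, -2], [-2, -2, -2], [-2, -2, -8]].
Leading principal minors: Δ₁ = -6, Δ₂ = 8, Δ₃ = -48.
The minors alternate sign starting negative (−, +, −), so H is negative definite: a local maximum.

local maximum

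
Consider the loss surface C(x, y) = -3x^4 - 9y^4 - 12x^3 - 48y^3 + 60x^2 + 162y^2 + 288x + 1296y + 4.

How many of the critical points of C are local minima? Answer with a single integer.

1

C separates as a function of x plus a function of y, so ∇C=0 decouples.
∂C/∂x = -12(x - 3)(x + 2)(x + 4) = 0 at x ∈ {-4, -2, 3}; ∂C/∂y = -36(y - 3)(y + 3)(y + 4) = 0 at y ∈ {-4, -3, 3}.
The Hessian is diagonal: diag(C_xx, C_yy). Second derivatives: C_xx(-4)=-168, C_xx(-2)=120, C_xx(3)=-420; C_yy(-4)=-252, C_yy(-3)=216, C_yy(3)=-1512.
Local minima occur where both diagonal entries positive: (-2, -3). Count: 1.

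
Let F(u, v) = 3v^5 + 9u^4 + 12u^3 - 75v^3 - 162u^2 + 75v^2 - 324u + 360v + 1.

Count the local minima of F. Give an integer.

4

F separates as a function of u plus a function of v, so ∇F=0 decouples.
∂F/∂u = 36(u - 3)(u + 1)(u + 3) = 0 at u ∈ {-3, -1, 3}; ∂F/∂v = 15(v - 3)(v - 2)(v + 1)(v + 4) = 0 at v ∈ {-4, -1, 2, 3}.
The Hessian is diagonal: diag(F_uu, F_vv). Second derivatives: F_uu(-3)=432, F_uu(-1)=-288, F_uu(3)=864; F_vv(-4)=-1890, F_vv(-1)=540, F_vv(2)=-270, F_vv(3)=420.
Local minima occur where both diagonal entries positive: (-3, -1), (-3, 3), (3, -1), (3, 3). Count: 4.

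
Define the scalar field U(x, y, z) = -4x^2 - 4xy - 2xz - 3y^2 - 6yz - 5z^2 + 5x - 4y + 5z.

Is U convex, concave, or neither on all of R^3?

U is quadratic, so its Hessian is the constant matrix H = [[-8, -4, -2], [-4, -6, -6], [-2, -6, -10]].
Leading principal minors: -8, 32, -104.
Signs alternate −, +, − ⇒ H ≺ 0 ⇒ concave.

concave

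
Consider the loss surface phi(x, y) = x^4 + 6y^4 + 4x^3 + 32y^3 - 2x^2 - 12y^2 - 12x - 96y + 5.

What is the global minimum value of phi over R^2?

phi(x,y) separates as P(x) + Q(y) + 5, so its minimum is min P + min Q + 5.
P'(x) = 4(x - 1)(x + 1)(x + 3) vanishes at x ∈ {-3, -1, 1}; Q'(y) = 24(y - 1)(y + 1)(y + 4) vanishes at y ∈ {-4, -1, 1}.
Local minima of P (where P''>0): P(-3)=-9, P(1)=-9. Local minima of Q: Q(-4)=-320, Q(1)=-70.
So the global minimum of phi is P(-3) + Q(-4) + 5 = -9 − 320 + 5 = -324, attained at (-3, -4).

-324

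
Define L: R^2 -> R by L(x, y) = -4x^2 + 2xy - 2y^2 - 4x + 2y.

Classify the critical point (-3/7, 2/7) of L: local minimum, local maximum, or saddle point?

local maximum

The Hessian of L is constant: H = [[-8, 2], [2, -4]].
det(H) = (-8)·(-4) − 2² = 28.
det(H) > 0 and tr(H) = -12 < 0, so H is negative definite and the point is a local maximum.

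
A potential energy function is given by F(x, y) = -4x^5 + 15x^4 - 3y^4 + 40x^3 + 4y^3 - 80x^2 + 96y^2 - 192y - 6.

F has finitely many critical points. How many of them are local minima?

F separates as a function of x plus a function of y, so ∇F=0 decouples.
∂F/∂x = -20x(x - 4)(x - 1)(x + 2) = 0 at x ∈ {-2, 0, 1, 4}; ∂F/∂y = -12(y - 4)(y - 1)(y + 4) = 0 at y ∈ {-4, 1, 4}.
The Hessian is diagonal: diag(F_xx, F_yy). Second derivatives: F_xx(-2)=720, F_xx(0)=-160, F_xx(1)=180, F_xx(4)=-1440; F_yy(-4)=-480, F_yy(1)=180, F_yy(4)=-288.
Local minima occur where both diagonal entries positive: (-2, 1), (1, 1). Count: 2.

2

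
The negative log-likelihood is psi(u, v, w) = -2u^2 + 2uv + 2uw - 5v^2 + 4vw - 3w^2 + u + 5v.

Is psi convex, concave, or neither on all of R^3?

concave

psi is quadratic, so its Hessian is the constant matrix H = [[-4, 2, 2], [2, -10, 4], [2, 4, -6]].
Leading principal minors: -4, 36, -80.
Signs alternate −, +, − ⇒ H ≺ 0 ⇒ concave.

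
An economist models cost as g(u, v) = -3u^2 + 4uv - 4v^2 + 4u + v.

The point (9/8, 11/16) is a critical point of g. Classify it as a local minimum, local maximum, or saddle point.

The Hessian of g is constant: H = [[-6, 4], [4, -8]].
det(H) = (-6)·(-8) − 4² = 32.
det(H) > 0 and tr(H) = -14 < 0, so H is negative definite and the point is a local maximum.

local maximum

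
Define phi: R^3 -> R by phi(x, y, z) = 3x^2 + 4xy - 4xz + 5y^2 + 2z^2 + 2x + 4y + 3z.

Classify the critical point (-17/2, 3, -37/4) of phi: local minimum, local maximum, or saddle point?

The Hessian is constant: H = [[6, 4, -4], [4, 10, 0], [-4, 0, 4]].
Leading principal minors: Δ₁ = 6, Δ₂ = 44, Δ₃ = 16.
All leading minors are positive, so H is positive definite: a local minimum.

local minimum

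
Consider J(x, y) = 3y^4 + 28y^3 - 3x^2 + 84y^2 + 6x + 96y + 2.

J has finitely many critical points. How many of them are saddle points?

J separates as a function of x plus a function of y, so ∇J=0 decouples.
∂J/∂x = -6(x - 1) = 0 at x ∈ {1}; ∂J/∂y = 12(y + 1)(y + 2)(y + 4) = 0 at y ∈ {-4, -2, -1}.
The Hessian is diagonal: diag(J_xx, J_yy). Second derivatives: J_xx(1)=-6; J_yy(-4)=72, J_yy(-2)=-24, J_yy(-1)=36.
Saddle points occur where the two diagonal entries have opposite signs: (1, -4), (1, -1). Count: 2.

2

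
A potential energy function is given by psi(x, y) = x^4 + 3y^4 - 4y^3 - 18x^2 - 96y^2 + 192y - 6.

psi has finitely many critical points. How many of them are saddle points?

4

psi separates as a function of x plus a function of y, so ∇psi=0 decouples.
∂psi/∂x = 4x(x - 3)(x + 3) = 0 at x ∈ {-3, 0, 3}; ∂psi/∂y = 12(y - 4)(y - 1)(y + 4) = 0 at y ∈ {-4, 1, 4}.
The Hessian is diagonal: diag(psi_xx, psi_yy). Second derivatives: psi_xx(-3)=72, psi_xx(0)=-36, psi_xx(3)=72; psi_yy(-4)=480, psi_yy(1)=-180, psi_yy(4)=288.
Saddle points occur where the two diagonal entries have opposite signs: (-3, 1), (0, -4), (0, 4), (3, 1). Count: 4.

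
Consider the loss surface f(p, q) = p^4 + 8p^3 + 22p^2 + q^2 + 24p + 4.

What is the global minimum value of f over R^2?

f(p,q) separates as A(p) + B(q) + 4, so its minimum is min A + min B + 4.
A'(p) = 4(p + 1)(p + 2)(p + 3) vanishes at p ∈ {-3, -2, -1}; B'(q) = 2q vanishes at q ∈ {0}.
Local minima of A (where A''>0): A(-3)=-9, A(-1)=-9. Local minima of B: B(0)=0.
So the global minimum of f is A(-3) + B(0) + 4 = -9 + 0 + 4 = -5, attained at (-3, 0).

-5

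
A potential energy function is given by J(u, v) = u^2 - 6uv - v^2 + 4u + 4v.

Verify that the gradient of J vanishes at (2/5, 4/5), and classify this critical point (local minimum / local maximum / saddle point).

saddle point

∇J = (2u - 6v + 4, -6u - 2v + 4); substituting (2/5, 4/5) gives ∇J = (0, 0), so (2/5, 4/5) is indeed a critical point.
The Hessian of J is constant: H = [[2, -6], [-6, -2]].
det(H) = 2·(-2) − (-6)² = -40.
Since det(H) < 0, H is indefinite and the critical point is a saddle point.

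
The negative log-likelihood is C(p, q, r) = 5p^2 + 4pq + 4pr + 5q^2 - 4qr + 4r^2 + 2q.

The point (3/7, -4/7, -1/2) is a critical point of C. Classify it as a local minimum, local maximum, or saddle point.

The Hessian is constant: H = [[10, 4, 4], [4, 10, -4], [4, -4, 8]].
Leading principal minors: Δ₁ = 10, Δ₂ = 84, Δ₃ = 224.
All leading minors are positive, so H is positive definite: a local minimum.

local minimum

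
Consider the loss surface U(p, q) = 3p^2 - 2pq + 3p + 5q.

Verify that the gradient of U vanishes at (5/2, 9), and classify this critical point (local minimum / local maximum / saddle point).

saddle point

∇U = (6p - 2q + 3, -2p + 5); substituting (5/2, 9) gives ∇U = (0, 0), so (5/2, 9) is indeed a critical point.
The Hessian of U is constant: H = [[6, -2], [-2, 0]].
det(H) = 6·0 − (-2)² = -4.
Since det(H) < 0, H is indefinite and the critical point is a saddle point.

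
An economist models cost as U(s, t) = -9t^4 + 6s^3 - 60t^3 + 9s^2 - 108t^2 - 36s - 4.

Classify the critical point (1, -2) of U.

The mixed partial ∂²U/∂s∂t is 0, so the Hessian at any point is diag(U_ss, U_tt) = diag(18(2s + 1), -36(3t^2 + 10t + 6)).
At (1, -2): H = diag(54, 72).
Both eigenvalues are positive, so H is positive definite: a local minimum.

local minimum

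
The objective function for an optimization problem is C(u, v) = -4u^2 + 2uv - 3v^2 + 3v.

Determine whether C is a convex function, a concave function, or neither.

C is quadratic, so its Hessian is the constant matrix H = [[-8, 2], [2, -6]].
det(H) = 44, tr(H) = -14.
det(H) > 0 and tr(H) < 0, so H is negative definite everywhere: concave.

concave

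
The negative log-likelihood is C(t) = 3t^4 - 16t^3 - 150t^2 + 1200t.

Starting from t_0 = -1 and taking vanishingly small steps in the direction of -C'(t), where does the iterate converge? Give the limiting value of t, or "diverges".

-5

C'(t) = 12(t - 5)(t - 4)(t + 5), so C'(-1) = 1440.
Gradient descent moves in the -C' direction, i.e. t is decreasing.
The nearest critical point in that direction is t = -5, where C'' = 1080 > 0 (a local minimum). The iterate converges there.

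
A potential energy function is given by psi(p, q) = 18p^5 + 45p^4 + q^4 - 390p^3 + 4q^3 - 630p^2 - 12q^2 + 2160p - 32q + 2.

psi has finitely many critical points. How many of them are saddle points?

6

psi separates as a function of p plus a function of q, so ∇psi=0 decouples.
∂psi/∂p = 90(p - 3)(p - 1)(p + 2)(p + 4) = 0 at p ∈ {-4, -2, 1, 3}; ∂psi/∂q = 4(q - 2)(q + 1)(q + 4) = 0 at q ∈ {-4, -1, 2}.
The Hessian is diagonal: diag(psi_pp, psi_qq). Second derivatives: psi_pp(-4)=-6300, psi_pp(-2)=2700, psi_pp(1)=-2700, psi_pp(3)=6300; psi_qq(-4)=72, psi_qq(-1)=-36, psi_qq(2)=72.
Saddle points occur where the two diagonal entries have opposite signs: (-4, -4), (-4, 2), (-2, -1), (1, -4), (1, 2), (3, -1). Count: 6.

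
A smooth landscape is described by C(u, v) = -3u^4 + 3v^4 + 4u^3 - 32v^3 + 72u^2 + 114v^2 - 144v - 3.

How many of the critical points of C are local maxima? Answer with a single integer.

2

C separates as a function of u plus a function of v, so ∇C=0 decouples.
∂C/∂u = -12u(u - 4)(u + 3) = 0 at u ∈ {-3, 0, 4}; ∂C/∂v = 12(v - 4)(v - 3)(v - 1) = 0 at v ∈ {1, 3, 4}.
The Hessian is diagonal: diag(C_uu, C_vv). Second derivatives: C_uu(-3)=-252, C_uu(0)=144, C_uu(4)=-336; C_vv(1)=72, C_vv(3)=-24, C_vv(4)=36.
Local maxima occur where both diagonal entries negative: (-3, 3), (4, 3). Count: 2.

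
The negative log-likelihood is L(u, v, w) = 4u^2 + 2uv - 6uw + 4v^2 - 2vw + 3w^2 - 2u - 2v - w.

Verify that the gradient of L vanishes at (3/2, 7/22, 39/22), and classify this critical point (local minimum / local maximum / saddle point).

∇L = (8u + 2v - 6w - 2, 2u + 8v - 2w - 2, -6u - 2v + 6w - 1); substituting (3/2, 7/22, 39/22) gives ∇L = (0, 0, 0), so (3/2, 7/22, 39/22) is indeed a critical point.
The Hessian is constant: H = [[8, 2, -6], [2, 8, -2], [-6, -2, 6]].
Leading principal minors: Δ₁ = 8, Δ₂ = 60, Δ₃ = 88.
All leading minors are positive, so H is positive definite: a local minimum.

local minimum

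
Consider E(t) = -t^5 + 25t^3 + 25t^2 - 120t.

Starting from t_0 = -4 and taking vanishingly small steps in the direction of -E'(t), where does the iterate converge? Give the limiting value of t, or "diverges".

E'(t) = -5(t - 4)(t - 1)(t + 2)(t + 3), so E'(-4) = -400.
Gradient descent moves in the -E' direction, i.e. t is increasing.
The nearest critical point in that direction is t = -3, where E'' = 140 > 0 (a local minimum). The iterate converges there.

-3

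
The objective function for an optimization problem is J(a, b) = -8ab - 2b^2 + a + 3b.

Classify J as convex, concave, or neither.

J is quadratic, so its Hessian is the constant matrix H = [[0, -8], [-8, -4]].
det(H) = -64, tr(H) = -4.
det(H) < 0, so H is indefinite: neither convex nor concave.

neither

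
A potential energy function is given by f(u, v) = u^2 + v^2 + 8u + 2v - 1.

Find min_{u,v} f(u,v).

-18

f(u,v) separates as P(u) + Q(v) − 1, so its minimum is min P + min Q − 1.
P'(u) = 2u + 8 vanishes at u ∈ {-4}; Q'(v) = 2v + 2 vanishes at v ∈ {-1}.
Local minima of P (where P''>0): P(-4)=-16. Local minima of Q: Q(-1)=-1.
So the global minimum of f is P(-4) + Q(-1) − 1 = -16 − 1 − 1 = -18, attained at (-4, -1).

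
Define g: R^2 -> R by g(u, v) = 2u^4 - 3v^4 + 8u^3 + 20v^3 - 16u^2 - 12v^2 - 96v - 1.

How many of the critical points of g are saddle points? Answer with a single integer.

5

g separates as a function of u plus a function of v, so ∇g=0 decouples.
∂g/∂u = 8u(u - 1)(u + 4) = 0 at u ∈ {-4, 0, 1}; ∂g/∂v = -12(v - 4)(v - 2)(v + 1) = 0 at v ∈ {-1, 2, 4}.
The Hessian is diagonal: diag(g_uu, g_vv). Second derivatives: g_uu(-4)=160, g_uu(0)=-32, g_uu(1)=40; g_vv(-1)=-180, g_vv(2)=72, g_vv(4)=-120.
Saddle points occur where the two diagonal entries have opposite signs: (-4, -1), (-4, 4), (0, 2), (1, -1), (1, 4). Count: 5.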